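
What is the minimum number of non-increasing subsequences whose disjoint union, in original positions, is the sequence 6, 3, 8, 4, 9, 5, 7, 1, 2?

The minimum number of non-increasing subsequences covering a sequence equals the length of its longest strictly increasing subsequence.
LIS length is 4 (e.g. 3, 4, 5, 7), so 4 piles are needed.

4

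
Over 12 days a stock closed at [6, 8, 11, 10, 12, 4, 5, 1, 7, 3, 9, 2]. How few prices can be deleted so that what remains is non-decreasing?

8

Fewest deletions = n − (longest non-decreasing subsequence).
i:      1  2  3  4  5  6  7  8  9 10 11 12
a[i]:   6  8 11 10 12  4  5  1  7  3  9  2
dp:     1  2  3  3  4  1  2  1  3  2  4  2
max dp = 4, so deletions = 12 − 4 = 8.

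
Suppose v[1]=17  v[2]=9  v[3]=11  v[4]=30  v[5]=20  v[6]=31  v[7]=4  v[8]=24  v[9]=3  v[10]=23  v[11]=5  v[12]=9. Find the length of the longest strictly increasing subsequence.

4

Track the smallest tail for each achievable length (strict):
17 → extends → [17]
9 → replaces 17 → [9]
11 → extends → [9, 11]
30 → extends → [9, 11, 30]
20 → replaces 30 → [9, 11, 20]
31 → extends → [9, 11, 20, 31]
4 → replaces 9 → [4, 11, 20, 31]
24 → replaces 31 → [4, 11, 20, 24]
3 → replaces 4 → [3, 11, 20, 24]
23 → replaces 24 → [3, 11, 20, 23]
5 → replaces 11 → [3, 5, 20, 23]
9 → replaces 20 → [3, 5, 9, 23]
Four tails, so the longest strictly increasing subsequence has length 4 (e.g. 9, 11, 30, 31).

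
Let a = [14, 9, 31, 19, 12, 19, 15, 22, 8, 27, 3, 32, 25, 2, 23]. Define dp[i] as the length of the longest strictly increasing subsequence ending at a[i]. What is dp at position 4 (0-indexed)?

dp[i] = 1 + max{dp[j] : j<i, a[j]<a[i]} (or 1 if no such j):
i:      0  1  2  3  4  5  6  7  8  9 10 11 12 13 14
a[i]:  14  9 31 19 12 19 15 22  8 27  3 32 25  2 23
dp:     1  1  2  2  2  3  3  4  1  5  1  6  5  1  5
At index 4 the value is 2.

2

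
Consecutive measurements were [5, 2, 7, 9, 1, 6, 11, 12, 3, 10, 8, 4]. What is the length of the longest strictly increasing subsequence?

5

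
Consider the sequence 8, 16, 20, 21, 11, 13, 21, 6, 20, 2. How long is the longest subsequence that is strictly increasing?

4

Track the smallest tail for each achievable length (strict):
8 → extends → [8]
16 → extends → [8, 16]
20 → extends → [8, 16, 20]
21 → extends → [8, 16, 20, 21]
11 → replaces 16 → [8, 11, 20, 21]
13 → replaces 20 → [8, 11, 13, 21]
21 → already a tail → [8, 11, 13, 21]
6 → replaces 8 → [6, 11, 13, 21]
20 → replaces 21 → [6, 11, 13, 20]
2 → replaces 6 → [2, 11, 13, 20]
Four tails, so the longest strictly increasing subsequence has length 4 (e.g. 8, 16, 20, 21).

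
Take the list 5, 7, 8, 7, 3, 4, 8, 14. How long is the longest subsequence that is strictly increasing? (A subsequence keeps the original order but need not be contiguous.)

Track the smallest tail for each achievable length (strict):
5 → extends → [5]
7 → extends → [5, 7]
8 → extends → [5, 7, 8]
7 → already a tail → [5, 7, 8]
3 → replaces 5 → [3, 7, 8]
4 → replaces 7 → [3, 4, 8]
8 → already a tail → [3, 4, 8]
14 → extends → [3, 4, 8, 14]
Four tails, so the longest strictly increasing subsequence has length 4 (e.g. 5, 7, 8, 14).

4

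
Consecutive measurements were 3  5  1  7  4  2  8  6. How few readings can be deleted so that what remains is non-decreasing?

Fewest deletions = n − (longest non-decreasing subsequence).
i:     1 2 3 4 5 6 7 8
a[i]:  3 5 1 7 4 2 8 6
dp:    1 2 1 3 2 2 4 3
max dp = 4, so deletions = 8 − 4 = 4.

4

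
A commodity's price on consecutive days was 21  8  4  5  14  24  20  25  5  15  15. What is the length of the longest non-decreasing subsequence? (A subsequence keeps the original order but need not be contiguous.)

Let dp[i] be the length of the longest such subsequence ending at index i:
i:      1  2  3  4  5  6  7  8  9 10 11
a[i]:  21  8  4  5 14 24 20 25  5 15 15
dp:     1  1  1  2  3  4  4  5  3  4  5
Maximum dp value is 5.

5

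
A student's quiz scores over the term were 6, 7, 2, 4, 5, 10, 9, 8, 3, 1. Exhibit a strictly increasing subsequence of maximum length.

Patience tails give the LIS length; then backtrack through the dp parents:
6 → extends → [6]
7 → extends → [6, 7]
2 → replaces 6 → [2, 7]
4 → replaces 7 → [2, 4]
5 → extends → [2, 4, 5]
10 → extends → [2, 4, 5, 10]
9 → replaces 10 → [2, 4, 5, 9]
8 → replaces 9 → [2, 4, 5, 8]
3 → replaces 4 → [2, 3, 5, 8]
1 → replaces 2 → [1, 3, 5, 8]
Length 4; one witness is 2, 4, 5, 10.

2, 4, 5, 10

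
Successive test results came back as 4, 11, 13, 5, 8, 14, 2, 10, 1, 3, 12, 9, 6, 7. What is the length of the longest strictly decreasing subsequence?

4

Let dp[i] be the longest strictly decreasing subsequence ending at i:
i:      1  2  3  4  5  6  7  8  9 10 11 12 13 14
a[i]:   4 11 13  5  8 14  2 10  1  3 12  9  6  7
dp:     1  1  1  2  2  1  3  2  4  3  2  3  4  4
Maximum is 4.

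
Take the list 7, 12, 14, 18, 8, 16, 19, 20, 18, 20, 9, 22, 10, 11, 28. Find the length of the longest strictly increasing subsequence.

8

Track the smallest tail for each achievable length (strict):
7 → extends → [7]
12 → extends → [7, 12]
14 → extends → [7, 12, 14]
18 → extends → [7, 12, 14, 18]
8 → replaces 12 → [7, 8, 14, 18]
16 → replaces 18 → [7, 8, 14, 16]
19 → extends → [7, 8, 14, 16, 19]
20 → extends → [7, 8, 14, 16, 19, 20]
18 → replaces 19 → [7, 8, 14, 16, 18, 20]
20 → already a tail → [7, 8, 14, 16, 18, 20]
9 → replaces 14 → [7, 8, 9, 16, 18, 20]
22 → extends → [7, 8, 9, 16, 18, 20, 22]
10 → replaces 16 → [7, 8, 9, 10, 18, 20, 22]
11 → replaces 18 → [7, 8, 9, 10, 11, 20, 22]
28 → extends → [7, 8, 9, 10, 11, 20, 22, 28]
Eight tails, so the longest strictly increasing subsequence has length 8 (e.g. 7, 12, 14, 18, 19, 20, 22, 28).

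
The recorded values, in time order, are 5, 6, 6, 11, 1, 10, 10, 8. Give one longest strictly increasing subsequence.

Patience tails give the LIS length; then backtrack through the dp parents:
5 → extends → [5]
6 → extends → [5, 6]
6 → already a tail → [5, 6]
11 → extends → [5, 6, 11]
1 → replaces 5 → [1, 6, 11]
10 → replaces 11 → [1, 6, 10]
10 → already a tail → [1, 6, 10]
8 → replaces 10 → [1, 6, 8]
Length 3; one witness is 5, 6, 11.

5, 6, 11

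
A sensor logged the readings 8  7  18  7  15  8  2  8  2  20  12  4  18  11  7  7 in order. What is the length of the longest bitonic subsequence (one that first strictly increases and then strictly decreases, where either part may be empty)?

inc[i] = longest strictly increasing subsequence ending at i; dec[i] = longest strictly decreasing subsequence starting at i:
i:      1  2  3  4  5  6  7  8  9 10 11 12 13 14 15 16
a[i]:   8  7 18  7 15  8  2  8  2 20 12  4 18 11  7  7
inc:    1  1  2  1  2  2  1  2  1  3  3  2  4  3  3  3
dec:    3  2  5  2  4  2  1  2  1  4  3  1  3  2  1  1
Best peak at i=3 (value 18): inc=2, dec=5, length 2+5−1 = 6.

6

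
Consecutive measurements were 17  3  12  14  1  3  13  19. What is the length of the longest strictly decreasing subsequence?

Negate each value so 'decreasing' becomes 'increasing', then run patience tails on the negated sequence:
-17 → extends → [-17]
-3 → extends → [-17, -3]
-12 → replaces -3 → [-17, -12]
-14 → replaces -12 → [-17, -14]
-1 → extends → [-17, -14, -1]
-3 → replaces -1 → [-17, -14, -3]
-13 → replaces -3 → [-17, -14, -13]
-19 → replaces -17 → [-19, -14, -13]
Three tails, so the longest strictly decreasing subsequence of the original has length 3.

3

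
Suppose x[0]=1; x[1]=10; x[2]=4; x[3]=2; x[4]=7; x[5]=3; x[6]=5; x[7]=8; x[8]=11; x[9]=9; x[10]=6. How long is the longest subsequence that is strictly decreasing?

Negate each value so 'decreasing' becomes 'increasing', then run patience tails on the negated sequence:
-1 → extends → [-1]
-10 → replaces -1 → [-10]
-4 → extends → [-10, -4]
-2 → extends → [-10, -4, -2]
-7 → replaces -4 → [-10, -7, -2]
-3 → replaces -2 → [-10, -7, -3]
-5 → replaces -3 → [-10, -7, -5]
-8 → replaces -7 → [-10, -8, -5]
-11 → replaces -10 → [-11, -8, -5]
-9 → replaces -8 → [-11, -9, -5]
-6 → replaces -5 → [-11, -9, -6]
Three tails, so the longest strictly decreasing subsequence of the original has length 3.

3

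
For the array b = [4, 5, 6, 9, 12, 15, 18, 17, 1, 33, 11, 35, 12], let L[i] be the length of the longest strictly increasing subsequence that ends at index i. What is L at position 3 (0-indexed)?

dp[i] = 1 + max{dp[j] : j<i, b[j]<b[i]} (or 1 if no such j):
i:      0  1  2  3  4  5  6  7  8  9 10 11 12
b[i]:   4  5  6  9 12 15 18 17  1 33 11 35 12
dp:     1  2  3  4  5  6  7  7  1  8  5  9  6
At index 3 the value is 4.

4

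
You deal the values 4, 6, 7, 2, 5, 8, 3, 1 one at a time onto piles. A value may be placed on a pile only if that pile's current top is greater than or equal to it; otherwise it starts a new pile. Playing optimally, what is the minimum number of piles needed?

The minimum number of non-increasing subsequences covering a sequence equals the length of its longest strictly increasing subsequence.
LIS length is 4 (e.g. 4, 6, 7, 8), so 4 piles are needed.

4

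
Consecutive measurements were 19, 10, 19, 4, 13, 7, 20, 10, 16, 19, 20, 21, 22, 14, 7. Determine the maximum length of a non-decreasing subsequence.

Track the smallest tail for each achievable length (allowing ties):
19 → extends → [19]
10 → replaces 19 → [10]
19 → extends → [10, 19]
4 → replaces 10 → [4, 19]
13 → replaces 19 → [4, 13]
7 → replaces 13 → [4, 7]
20 → extends → [4, 7, 20]
10 → replaces 20 → [4, 7, 10]
16 → extends → [4, 7, 10, 16]
19 → extends → [4, 7, 10, 16, 19]
20 → extends → [4, 7, 10, 16, 19, 20]
21 → extends → [4, 7, 10, 16, 19, 20, 21]
22 → extends → [4, 7, 10, 16, 19, 20, 21, 22]
14 → replaces 16 → [4, 7, 10, 14, 19, 20, 21, 22]
7 → replaces 10 → [4, 7, 7, 14, 19, 20, 21, 22]
Eight tails, so the longest non-decreasing subsequence has length 8 (e.g. 4, 7, 10, 16, 19, 20, 21, 22).

8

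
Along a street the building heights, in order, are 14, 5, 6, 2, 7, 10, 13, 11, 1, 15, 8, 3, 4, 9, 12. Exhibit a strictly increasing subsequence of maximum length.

Patience tails give the LIS length; then backtrack through the dp parents:
14 → extends → [14]
5 → replaces 14 → [5]
6 → extends → [5, 6]
2 → replaces 5 → [2, 6]
7 → extends → [2, 6, 7]
10 → extends → [2, 6, 7, 10]
13 → extends → [2, 6, 7, 10, 13]
11 → replaces 13 → [2, 6, 7, 10, 11]
1 → replaces 2 → [1, 6, 7, 10, 11]
15 → extends → [1, 6, 7, 10, 11, 15]
8 → replaces 10 → [1, 6, 7, 8, 11, 15]
3 → replaces 6 → [1, 3, 7, 8, 11, 15]
4 → replaces 7 → [1, 3, 4, 8, 11, 15]
9 → replaces 11 → [1, 3, 4, 8, 9, 15]
12 → replaces 15 → [1, 3, 4, 8, 9, 12]
Length 6; one witness is 5, 6, 7, 10, 13, 15.

5, 6, 7, 10, 13, 15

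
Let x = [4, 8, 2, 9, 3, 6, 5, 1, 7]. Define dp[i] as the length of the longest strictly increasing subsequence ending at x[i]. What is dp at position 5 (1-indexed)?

dp[i] = 1 + max{dp[j] : j<i, x[j]<x[i]} (or 1 if no such j):
i:     1 2 3 4 5 6 7 8 9
x[i]:  4 8 2 9 3 6 5 1 7
dp:    1 2 1 3 2 3 3 1 4
At index 5 the value is 2.

2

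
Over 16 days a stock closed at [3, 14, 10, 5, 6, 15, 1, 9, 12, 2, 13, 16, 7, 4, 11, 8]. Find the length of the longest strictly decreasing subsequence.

Let dp[i] be the longest strictly decreasing subsequence ending at i:
i:      1  2  3  4  5  6  7  8  9 10 11 12 13 14 15 16
a[i]:   3 14 10  5  6 15  1  9 12  2 13 16  7  4 11  8
dp:     1  1  2  3  3  1  4  3  2  4  2  1  4  5  3  4
Maximum is 5.

5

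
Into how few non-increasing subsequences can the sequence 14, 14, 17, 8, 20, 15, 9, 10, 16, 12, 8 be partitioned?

4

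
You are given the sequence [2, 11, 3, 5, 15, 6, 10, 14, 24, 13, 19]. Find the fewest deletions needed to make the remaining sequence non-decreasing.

4

Fewest deletions = n − (longest non-decreasing subsequence).
Patience tails:
2 → extends → [2]
11 → extends → [2, 11]
3 → replaces 11 → [2, 3]
5 → extends → [2, 3, 5]
15 → extends → [2, 3, 5, 15]
6 → replaces 15 → [2, 3, 5, 6]
10 → extends → [2, 3, 5, 6, 10]
14 → extends → [2, 3, 5, 6, 10, 14]
24 → extends → [2, 3, 5, 6, 10, 14, 24]
13 → replaces 14 → [2, 3, 5, 6, 10, 13, 24]
19 → replaces 24 → [2, 3, 5, 6, 10, 13, 19]
Longest non-decreasing subsequence has length 7, so deletions = 11 − 7 = 4.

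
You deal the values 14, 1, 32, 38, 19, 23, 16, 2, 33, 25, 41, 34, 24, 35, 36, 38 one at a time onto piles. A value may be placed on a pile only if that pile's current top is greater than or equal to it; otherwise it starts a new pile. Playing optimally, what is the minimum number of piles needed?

8

Place each on the leftmost legal pile:
14 → new pile 1 (tops now [14])
1 → pile 1 (tops now [1])
32 → new pile 2 (tops now [1, 32])
38 → new pile 3 (tops now [1, 32, 38])
19 → pile 2 (tops now [1, 19, 38])
23 → pile 3 (tops now [1, 19, 23])
16 → pile 2 (tops now [1, 16, 23])
2 → pile 2 (tops now [1, 2, 23])
33 → new pile 4 (tops now [1, 2, 23, 33])
25 → pile 4 (tops now [1, 2, 23, 25])
41 → new pile 5 (tops now [1, 2, 23, 25, 41])
34 → pile 5 (tops now [1, 2, 23, 25, 34])
24 → pile 4 (tops now [1, 2, 23, 24, 34])
35 → new pile 6 (tops now [1, 2, 23, 24, 34, 35])
36 → new pile 7 (tops now [1, 2, 23, 24, 34, 35, 36])
38 → new pile 8 (tops now [1, 2, 23, 24, 34, 35, 36, 38])
Eight piles.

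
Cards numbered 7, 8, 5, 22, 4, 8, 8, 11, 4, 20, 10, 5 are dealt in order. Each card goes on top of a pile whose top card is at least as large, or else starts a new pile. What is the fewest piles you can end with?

4

Place each on the leftmost legal pile:
7 → new pile 1 (tops now [7])
8 → new pile 2 (tops now [7, 8])
5 → pile 1 (tops now [5, 8])
22 → new pile 3 (tops now [5, 8, 22])
4 → pile 1 (tops now [4, 8, 22])
8 → pile 2 (tops now [4, 8, 22])
8 → pile 2 (tops now [4, 8, 22])
11 → pile 3 (tops now [4, 8, 11])
4 → pile 1 (tops now [4, 8, 11])
20 → new pile 4 (tops now [4, 8, 11, 20])
10 → pile 3 (tops now [4, 8, 10, 20])
5 → pile 2 (tops now [4, 5, 10, 20])
Four piles.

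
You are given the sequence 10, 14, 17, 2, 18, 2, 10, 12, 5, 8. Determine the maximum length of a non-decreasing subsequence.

Track the smallest tail for each achievable length (allowing ties):
10 → extends → [10]
14 → extends → [10, 14]
17 → extends → [10, 14, 17]
2 → replaces 10 → [2, 14, 17]
18 → extends → [2, 14, 17, 18]
2 → replaces 14 → [2, 2, 17, 18]
10 → replaces 17 → [2, 2, 10, 18]
12 → replaces 18 → [2, 2, 10, 12]
5 → replaces 10 → [2, 2, 5, 12]
8 → replaces 12 → [2, 2, 5, 8]
Four tails, so the longest non-decreasing subsequence has length 4 (e.g. 10, 14, 17, 18).

4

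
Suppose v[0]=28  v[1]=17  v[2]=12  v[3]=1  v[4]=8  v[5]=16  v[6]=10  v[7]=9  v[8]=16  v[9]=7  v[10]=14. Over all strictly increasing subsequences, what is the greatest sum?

35

Let S[i] be the best sum of a strictly increasing subsequence ending at i:
i:      0  1  2  3  4  5  6  7  8  9 10
v[i]:  28 17 12  1  8 16 10  9 16  7 14
S:     28 17 12  1  9 28 19 18 35  8 33
Maximum is 35 (e.g. 1 + 8 + 10 + 16).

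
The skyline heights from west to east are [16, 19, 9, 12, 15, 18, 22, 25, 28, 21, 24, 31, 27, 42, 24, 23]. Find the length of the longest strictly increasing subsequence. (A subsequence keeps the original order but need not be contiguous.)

Let dp[i] be the length of the longest such subsequence ending at index i:
i:      1  2  3  4  5  6  7  8  9 10 11 12 13 14 15 16
a[i]:  16 19  9 12 15 18 22 25 28 21 24 31 27 42 24 23
dp:     1  2  1  2  3  4  5  6  7  5  6  8  7  9  6  6
Maximum dp value is 9.

9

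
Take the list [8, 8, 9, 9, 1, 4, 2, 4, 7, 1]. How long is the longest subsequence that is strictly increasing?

4

Track the smallest tail for each achievable length (strict):
8 → extends → [8]
8 → already a tail → [8]
9 → extends → [8, 9]
9 → already a tail → [8, 9]
1 → replaces 8 → [1, 9]
4 → replaces 9 → [1, 4]
2 → replaces 4 → [1, 2]
4 → extends → [1, 2, 4]
7 → extends → [1, 2, 4, 7]
1 → already a tail → [1, 2, 4, 7]
Four tails, so the longest strictly increasing subsequence has length 4 (e.g. 1, 2, 4, 7).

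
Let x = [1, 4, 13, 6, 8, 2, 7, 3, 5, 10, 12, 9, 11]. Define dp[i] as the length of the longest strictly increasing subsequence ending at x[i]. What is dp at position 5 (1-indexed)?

4

dp[i] = 1 + max{dp[j] : j<i, x[j]<x[i]} (or 1 if no such j):
i:      1  2  3  4  5  6  7  8  9 10 11 12 13
x[i]:   1  4 13  6  8  2  7  3  5 10 12  9 11
dp:     1  2  3  3  4  2  4  3  4  5  6  5  6
At index 5 the value is 4.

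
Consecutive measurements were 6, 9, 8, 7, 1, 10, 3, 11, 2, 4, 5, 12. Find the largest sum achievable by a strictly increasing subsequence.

Let S[i] be the best sum of a strictly increasing subsequence ending at i:
i:      1  2  3  4  5  6  7  8  9 10 11 12
a[i]:   6  9  8  7  1 10  3 11  2  4  5 12
S:      6 15 14 13  1 25  4 36  3  8 13 48
Maximum is 48 (e.g. 6 + 9 + 10 + 11 + 12).

48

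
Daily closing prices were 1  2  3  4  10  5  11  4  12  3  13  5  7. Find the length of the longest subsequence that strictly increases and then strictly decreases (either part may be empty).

inc[i] = longest strictly increasing subsequence ending at i; dec[i] = longest strictly decreasing subsequence starting at i:
i:      1  2  3  4  5  6  7  8  9 10 11 12 13
a[i]:   1  2  3  4 10  5 11  4 12  3 13  5  7
inc:    1  2  3  4  5  5  6  4  7  3  8  5  6
dec:    1  1  1  2  4  3  3  2  2  1  2  1  1
Best peak at i=11 (value 13): inc=8, dec=2, length 8+2−1 = 9.

9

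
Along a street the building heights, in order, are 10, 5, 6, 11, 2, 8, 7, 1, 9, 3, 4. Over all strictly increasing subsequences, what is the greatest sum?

28

Let S[i] be the best sum of a strictly increasing subsequence ending at i:
i:      1  2  3  4  5  6  7  8  9 10 11
a[i]:  10  5  6 11  2  8  7  1  9  3  4
S:     10  5 11 22  2 19 18  1 28  5  9
Maximum is 28 (e.g. 5 + 6 + 8 + 9).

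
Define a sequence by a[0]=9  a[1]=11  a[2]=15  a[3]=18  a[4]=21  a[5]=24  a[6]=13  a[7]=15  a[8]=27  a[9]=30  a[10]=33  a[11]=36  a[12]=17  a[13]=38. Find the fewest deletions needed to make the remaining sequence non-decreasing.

3

Fewest deletions = n − (longest non-decreasing subsequence).
i:      0  1  2  3  4  5  6  7  8  9 10 11 12 13
a[i]:   9 11 15 18 21 24 13 15 27 30 33 36 17 38
dp:     1  2  3  4  5  6  3  4  7  8  9 10  5 11
max dp = 11, so deletions = 14 − 11 = 3.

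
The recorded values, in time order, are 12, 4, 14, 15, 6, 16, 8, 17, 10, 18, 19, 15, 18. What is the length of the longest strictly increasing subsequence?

7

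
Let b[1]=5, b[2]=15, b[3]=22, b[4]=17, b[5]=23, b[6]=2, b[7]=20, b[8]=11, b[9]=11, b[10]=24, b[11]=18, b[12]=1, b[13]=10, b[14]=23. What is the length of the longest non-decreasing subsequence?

Track the smallest tail for each achievable length (allowing ties):
5 → extends → [5]
15 → extends → [5, 15]
22 → extends → [5, 15, 22]
17 → replaces 22 → [5, 15, 17]
23 → extends → [5, 15, 17, 23]
2 → replaces 5 → [2, 15, 17, 23]
20 → replaces 23 → [2, 15, 17, 20]
11 → replaces 15 → [2, 11, 17, 20]
11 → replaces 17 → [2, 11, 11, 20]
24 → extends → [2, 11, 11, 20, 24]
18 → replaces 20 → [2, 11, 11, 18, 24]
1 → replaces 2 → [1, 11, 11, 18, 24]
10 → replaces 11 → [1, 10, 11, 18, 24]
23 → replaces 24 → [1, 10, 11, 18, 23]
Five tails, so the longest non-decreasing subsequence has length 5 (e.g. 5, 15, 22, 23, 24).

5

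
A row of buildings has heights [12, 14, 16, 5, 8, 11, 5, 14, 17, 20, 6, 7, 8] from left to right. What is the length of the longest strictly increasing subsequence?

6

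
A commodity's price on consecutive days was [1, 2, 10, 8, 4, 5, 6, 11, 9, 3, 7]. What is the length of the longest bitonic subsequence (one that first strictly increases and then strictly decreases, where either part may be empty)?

inc[i] = longest strictly increasing subsequence ending at i; dec[i] = longest strictly decreasing subsequence starting at i:
i:      1  2  3  4  5  6  7  8  9 10 11
a[i]:   1  2 10  8  4  5  6 11  9  3  7
inc:    1  2  3  3  3  4  5  6  6  3  6
dec:    1  1  4  3  2  2  2  3  2  1  1
Best peak at i=8 (value 11): inc=6, dec=3, length 6+3−1 = 8.

8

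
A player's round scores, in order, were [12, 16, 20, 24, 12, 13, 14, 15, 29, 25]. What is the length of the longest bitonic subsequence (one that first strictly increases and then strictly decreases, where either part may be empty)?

inc[i] = longest strictly increasing subsequence ending at i; dec[i] = longest strictly decreasing subsequence starting at i:
i:      1  2  3  4  5  6  7  8  9 10
a[i]:  12 16 20 24 12 13 14 15 29 25
inc:    1  2  3  4  1  2  3  4  5  5
dec:    1  2  2  2  1  1  1  1  2  1
Best peak at i=9 (value 29): inc=5, dec=2, length 5+2−1 = 6.

6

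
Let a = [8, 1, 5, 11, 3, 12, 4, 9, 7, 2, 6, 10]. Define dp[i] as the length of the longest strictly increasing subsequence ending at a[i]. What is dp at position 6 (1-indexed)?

4

dp[i] = 1 + max{dp[j] : j<i, a[j]<a[i]} (or 1 if no such j):
i:      1  2  3  4  5  6  7  8  9 10 11 12
a[i]:   8  1  5 11  3 12  4  9  7  2  6 10
dp:     1  1  2  3  2  4  3  4  4  2  4  5
At index 6 the value is 4.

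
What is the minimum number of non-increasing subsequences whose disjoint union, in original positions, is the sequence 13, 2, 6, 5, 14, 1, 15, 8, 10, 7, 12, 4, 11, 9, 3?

5

Place each on the leftmost legal pile:
13 → new pile 1 (tops now [13])
2 → pile 1 (tops now [2])
6 → new pile 2 (tops now [2, 6])
5 → pile 2 (tops now [2, 5])
14 → new pile 3 (tops now [2, 5, 14])
1 → pile 1 (tops now [1, 5, 14])
15 → new pile 4 (tops now [1, 5, 14, 15])
8 → pile 3 (tops now [1, 5, 8, 15])
10 → pile 4 (tops now [1, 5, 8, 10])
7 → pile 3 (tops now [1, 5, 7, 10])
12 → new pile 5 (tops now [1, 5, 7, 10, 12])
4 → pile 2 (tops now [1, 4, 7, 10, 12])
11 → pile 5 (tops now [1, 4, 7, 10, 11])
9 → pile 4 (tops now [1, 4, 7, 9, 11])
3 → pile 2 (tops now [1, 3, 7, 9, 11])
Five piles.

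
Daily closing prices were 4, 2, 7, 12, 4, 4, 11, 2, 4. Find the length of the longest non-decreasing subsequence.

Track the smallest tail for each achievable length (allowing ties):
4 → extends → [4]
2 → replaces 4 → [2]
7 → extends → [2, 7]
12 → extends → [2, 7, 12]
4 → replaces 7 → [2, 4, 12]
4 → replaces 12 → [2, 4, 4]
11 → extends → [2, 4, 4, 11]
2 → replaces 4 → [2, 2, 4, 11]
4 → replaces 11 → [2, 2, 4, 4]
Four tails, so the longest non-decreasing subsequence has length 4 (e.g. 4, 4, 4, 11).

4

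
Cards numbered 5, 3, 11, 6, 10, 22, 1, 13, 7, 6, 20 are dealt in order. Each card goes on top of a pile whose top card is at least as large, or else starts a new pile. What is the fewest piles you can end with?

5

The minimum number of non-increasing subsequences covering a sequence equals the length of its longest strictly increasing subsequence.
LIS length is 5 (e.g. 5, 6, 10, 13, 20), so 5 piles are needed.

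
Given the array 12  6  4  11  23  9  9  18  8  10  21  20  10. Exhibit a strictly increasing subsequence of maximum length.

Patience tails give the LIS length; then backtrack through the dp parents:
12 → extends → [12]
6 → replaces 12 → [6]
4 → replaces 6 → [4]
11 → extends → [4, 11]
23 → extends → [4, 11, 23]
9 → replaces 11 → [4, 9, 23]
9 → already a tail → [4, 9, 23]
18 → replaces 23 → [4, 9, 18]
8 → replaces 9 → [4, 8, 18]
10 → replaces 18 → [4, 8, 10]
21 → extends → [4, 8, 10, 21]
20 → replaces 21 → [4, 8, 10, 20]
10 → already a tail → [4, 8, 10, 20]
Length 4; one witness is 6, 11, 18, 21.

6, 11, 18, 21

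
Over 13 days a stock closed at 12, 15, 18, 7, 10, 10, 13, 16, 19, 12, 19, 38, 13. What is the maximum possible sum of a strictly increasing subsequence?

Let S[i] be the best sum of a strictly increasing subsequence ending at i:
i:       1   2   3   4   5   6   7   8   9  10  11  12  13
a[i]:   12  15  18   7  10  10  13  16  19  12  19  38  13
S:      12  27  45   7  17  17  30  46  65  29  65 103  42
Maximum is 103 (e.g. 7 + 10 + 13 + 16 + 19 + 38).

103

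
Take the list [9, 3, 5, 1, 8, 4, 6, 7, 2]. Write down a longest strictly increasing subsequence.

Patience tails give the LIS length; then backtrack through the dp parents:
9 → extends → [9]
3 → replaces 9 → [3]
5 → extends → [3, 5]
1 → replaces 3 → [1, 5]
8 → extends → [1, 5, 8]
4 → replaces 5 → [1, 4, 8]
6 → replaces 8 → [1, 4, 6]
7 → extends → [1, 4, 6, 7]
2 → replaces 4 → [1, 2, 6, 7]
Length 4; one witness is 3, 5, 6, 7.

3, 5, 6, 7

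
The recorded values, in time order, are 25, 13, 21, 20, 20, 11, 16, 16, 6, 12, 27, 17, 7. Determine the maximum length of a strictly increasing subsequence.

Let dp[i] be the length of the longest such subsequence ending at index i:
i:      1  2  3  4  5  6  7  8  9 10 11 12 13
a[i]:  25 13 21 20 20 11 16 16  6 12 27 17  7
dp:     1  1  2  2  2  1  2  2  1  2  3  3  2
Maximum dp value is 3.

3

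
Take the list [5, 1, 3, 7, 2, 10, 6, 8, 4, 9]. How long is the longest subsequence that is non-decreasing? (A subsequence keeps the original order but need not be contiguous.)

Track the smallest tail for each achievable length (allowing ties):
5 → extends → [5]
1 → replaces 5 → [1]
3 → extends → [1, 3]
7 → extends → [1, 3, 7]
2 → replaces 3 → [1, 2, 7]
10 → extends → [1, 2, 7, 10]
6 → replaces 7 → [1, 2, 6, 10]
8 → replaces 10 → [1, 2, 6, 8]
4 → replaces 6 → [1, 2, 4, 8]
9 → extends → [1, 2, 4, 8, 9]
Five tails, so the longest non-decreasing subsequence has length 5 (e.g. 1, 3, 7, 8, 9).

5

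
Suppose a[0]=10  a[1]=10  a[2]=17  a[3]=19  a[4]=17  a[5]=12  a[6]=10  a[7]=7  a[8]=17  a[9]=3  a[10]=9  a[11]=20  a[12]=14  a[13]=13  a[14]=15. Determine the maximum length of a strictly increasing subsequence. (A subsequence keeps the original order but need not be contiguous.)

4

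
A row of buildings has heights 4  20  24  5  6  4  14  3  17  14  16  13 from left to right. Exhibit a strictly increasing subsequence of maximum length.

4, 5, 6, 14, 17

Patience tails give the LIS length; then backtrack through the dp parents:
4 → extends → [4]
20 → extends → [4, 20]
24 → extends → [4, 20, 24]
5 → replaces 20 → [4, 5, 24]
6 → replaces 24 → [4, 5, 6]
4 → already a tail → [4, 5, 6]
14 → extends → [4, 5, 6, 14]
3 → replaces 4 → [3, 5, 6, 14]
17 → extends → [3, 5, 6, 14, 17]
14 → already a tail → [3, 5, 6, 14, 17]
16 → replaces 17 → [3, 5, 6, 14, 16]
13 → replaces 14 → [3, 5, 6, 13, 16]
Length 5; one witness is 4, 5, 6, 14, 17.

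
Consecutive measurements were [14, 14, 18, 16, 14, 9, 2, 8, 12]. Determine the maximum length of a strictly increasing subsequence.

3

Let dp[i] be the length of the longest such subsequence ending at index i:
i:      1  2  3  4  5  6  7  8  9
a[i]:  14 14 18 16 14  9  2  8 12
dp:     1  1  2  2  1  1  1  2  3
Maximum dp value is 3.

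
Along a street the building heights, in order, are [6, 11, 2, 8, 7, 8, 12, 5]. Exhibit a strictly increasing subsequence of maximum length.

6, 7, 8, 12

Patience tails give the LIS length; then backtrack through the dp parents:
6 → extends → [6]
11 → extends → [6, 11]
2 → replaces 6 → [2, 11]
8 → replaces 11 → [2, 8]
7 → replaces 8 → [2, 7]
8 → extends → [2, 7, 8]
12 → extends → [2, 7, 8, 12]
5 → replaces 7 → [2, 5, 8, 12]
Length 4; one witness is 6, 7, 8, 12.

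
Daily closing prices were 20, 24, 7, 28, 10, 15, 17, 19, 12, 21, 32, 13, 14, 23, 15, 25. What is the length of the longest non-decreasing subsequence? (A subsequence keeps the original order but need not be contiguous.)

Let dp[i] be the length of the longest such subsequence ending at index i:
i:      1  2  3  4  5  6  7  8  9 10 11 12 13 14 15 16
a[i]:  20 24  7 28 10 15 17 19 12 21 32 13 14 23 15 25
dp:     1  2  1  3  2  3  4  5  3  6  7  4  5  7  6  8
Maximum dp value is 8.

8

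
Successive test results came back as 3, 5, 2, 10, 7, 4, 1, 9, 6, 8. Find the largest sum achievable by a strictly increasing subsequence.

24

Let S[i] be the best sum of a strictly increasing subsequence ending at i:
i:      1  2  3  4  5  6  7  8  9 10
a[i]:   3  5  2 10  7  4  1  9  6  8
S:      3  8  2 18 15  7  1 24 14 23
Maximum is 24 (e.g. 3 + 5 + 7 + 9).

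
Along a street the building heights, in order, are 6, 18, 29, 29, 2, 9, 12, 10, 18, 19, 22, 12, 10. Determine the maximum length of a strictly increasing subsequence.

6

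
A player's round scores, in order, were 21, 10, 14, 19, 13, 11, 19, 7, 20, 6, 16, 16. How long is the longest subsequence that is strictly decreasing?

Let dp[i] be the longest strictly decreasing subsequence ending at i:
i:      1  2  3  4  5  6  7  8  9 10 11 12
a[i]:  21 10 14 19 13 11 19  7 20  6 16 16
dp:     1  2  2  2  3  4  2  5  2  6  3  3
Maximum is 6.

6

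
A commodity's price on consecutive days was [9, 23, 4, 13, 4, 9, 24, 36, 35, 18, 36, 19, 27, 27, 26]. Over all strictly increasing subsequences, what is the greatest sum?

Let S[i] be the best sum of a strictly increasing subsequence ending at i:
i:       1   2   3   4   5   6   7   8   9  10  11  12  13  14  15
a[i]:    9  23   4  13   4   9  24  36  35  18  36  19  27  27  26
S:       9  32   4  22   4  13  56  92  91  40 127  59  86  86  85
Maximum is 127 (e.g. 9 + 23 + 24 + 35 + 36).

127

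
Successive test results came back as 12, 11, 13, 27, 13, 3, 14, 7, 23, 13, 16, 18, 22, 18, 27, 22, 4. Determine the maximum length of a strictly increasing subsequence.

7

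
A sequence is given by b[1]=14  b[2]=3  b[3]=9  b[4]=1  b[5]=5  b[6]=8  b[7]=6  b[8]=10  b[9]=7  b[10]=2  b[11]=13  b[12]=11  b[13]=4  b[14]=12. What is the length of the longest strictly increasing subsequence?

6

Let dp[i] be the length of the longest such subsequence ending at index i:
i:      1  2  3  4  5  6  7  8  9 10 11 12 13 14
b[i]:  14  3  9  1  5  8  6 10  7  2 13 11  4 12
dp:     1  1  2  1  2  3  3  4  4  2  5  5  3  6
Maximum dp value is 6.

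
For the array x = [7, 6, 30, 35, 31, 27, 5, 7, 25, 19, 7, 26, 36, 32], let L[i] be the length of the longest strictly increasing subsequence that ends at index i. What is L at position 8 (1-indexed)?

2

dp[i] = 1 + max{dp[j] : j<i, x[j]<x[i]} (or 1 if no such j):
i:      1  2  3  4  5  6  7  8  9 10 11 12 13 14
x[i]:   7  6 30 35 31 27  5  7 25 19  7 26 36 32
dp:     1  1  2  3  3  2  1  2  3  3  2  4  5  5
At index 8 the value is 2.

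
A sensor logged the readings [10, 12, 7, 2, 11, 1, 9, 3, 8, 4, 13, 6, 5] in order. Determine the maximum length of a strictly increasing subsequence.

Let dp[i] be the length of the longest such subsequence ending at index i:
i:      1  2  3  4  5  6  7  8  9 10 11 12 13
a[i]:  10 12  7  2 11  1  9  3  8  4 13  6  5
dp:     1  2  1  1  2  1  2  2  3  3  4  4  4
Maximum dp value is 4.

4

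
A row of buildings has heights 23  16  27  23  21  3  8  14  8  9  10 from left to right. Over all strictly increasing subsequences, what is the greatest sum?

50

Let S[i] be the best sum of a strictly increasing subsequence ending at i:
i:      1  2  3  4  5  6  7  8  9 10 11
a[i]:  23 16 27 23 21  3  8 14  8  9 10
S:     23 16 50 39 37  3 11 25 11 20 30
Maximum is 50 (e.g. 23 + 27).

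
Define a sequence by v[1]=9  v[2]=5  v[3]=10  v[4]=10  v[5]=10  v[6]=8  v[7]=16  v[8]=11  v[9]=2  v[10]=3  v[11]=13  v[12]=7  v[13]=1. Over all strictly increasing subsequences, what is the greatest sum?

Let S[i] be the best sum of a strictly increasing subsequence ending at i:
i:      1  2  3  4  5  6  7  8  9 10 11 12 13
v[i]:   9  5 10 10 10  8 16 11  2  3 13  7  1
S:      9  5 19 19 19 13 35 30  2  5 43 12  1
Maximum is 43 (e.g. 9 + 10 + 11 + 13).

43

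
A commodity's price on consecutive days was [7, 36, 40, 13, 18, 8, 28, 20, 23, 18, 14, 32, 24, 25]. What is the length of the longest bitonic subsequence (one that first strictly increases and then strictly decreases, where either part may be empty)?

inc[i] = longest strictly increasing subsequence ending at i; dec[i] = longest strictly decreasing subsequence starting at i:
i:      1  2  3  4  5  6  7  8  9 10 11 12 13 14
a[i]:   7 36 40 13 18  8 28 20 23 18 14 32 24 25
inc:    1  2  3  2  3  2  4  4  5  3  3  6  6  7
dec:    1  5  5  2  2  1  4  3  3  2  1  2  1  1
Best peak at i=3 (value 40): inc=3, dec=5, length 3+5−1 = 7.

7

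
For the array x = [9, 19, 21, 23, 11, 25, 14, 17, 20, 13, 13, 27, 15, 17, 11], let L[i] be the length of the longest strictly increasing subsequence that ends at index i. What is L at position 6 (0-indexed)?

3

dp[i] = 1 + max{dp[j] : j<i, x[j]<x[i]} (or 1 if no such j):
i:      0  1  2  3  4  5  6  7  8  9 10 11 12 13 14
x[i]:   9 19 21 23 11 25 14 17 20 13 13 27 15 17 11
dp:     1  2  3  4  2  5  3  4  5  3  3  6  4  5  2
At index 6 the value is 3.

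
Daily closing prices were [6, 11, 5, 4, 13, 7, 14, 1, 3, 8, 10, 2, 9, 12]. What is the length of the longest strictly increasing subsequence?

5

Track the smallest tail for each achievable length (strict):
6 → extends → [6]
11 → extends → [6, 11]
5 → replaces 6 → [5, 11]
4 → replaces 5 → [4, 11]
13 → extends → [4, 11, 13]
7 → replaces 11 → [4, 7, 13]
14 → extends → [4, 7, 13, 14]
1 → replaces 4 → [1, 7, 13, 14]
3 → replaces 7 → [1, 3, 13, 14]
8 → replaces 13 → [1, 3, 8, 14]
10 → replaces 14 → [1, 3, 8, 10]
2 → replaces 3 → [1, 2, 8, 10]
9 → replaces 10 → [1, 2, 8, 9]
12 → extends → [1, 2, 8, 9, 12]
Five tails, so the longest strictly increasing subsequence has length 5 (e.g. 6, 7, 8, 10, 12).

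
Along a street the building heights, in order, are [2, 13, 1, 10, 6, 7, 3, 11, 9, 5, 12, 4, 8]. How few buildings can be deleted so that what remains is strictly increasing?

8

Fewest deletions = n − (longest strictly increasing subsequence).
Patience tails:
2 → extends → [2]
13 → extends → [2, 13]
1 → replaces 2 → [1, 13]
10 → replaces 13 → [1, 10]
6 → replaces 10 → [1, 6]
7 → extends → [1, 6, 7]
3 → replaces 6 → [1, 3, 7]
11 → extends → [1, 3, 7, 11]
9 → replaces 11 → [1, 3, 7, 9]
5 → replaces 7 → [1, 3, 5, 9]
12 → extends → [1, 3, 5, 9, 12]
4 → replaces 5 → [1, 3, 4, 9, 12]
8 → replaces 9 → [1, 3, 4, 8, 12]
Longest strictly increasing subsequence has length 5, so deletions = 13 − 5 = 8.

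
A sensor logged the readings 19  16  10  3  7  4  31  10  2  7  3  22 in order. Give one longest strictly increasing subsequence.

Patience tails give the LIS length; then backtrack through the dp parents:
19 → extends → [19]
16 → replaces 19 → [16]
10 → replaces 16 → [10]
3 → replaces 10 → [3]
7 → extends → [3, 7]
4 → replaces 7 → [3, 4]
31 → extends → [3, 4, 31]
10 → replaces 31 → [3, 4, 10]
2 → replaces 3 → [2, 4, 10]
7 → replaces 10 → [2, 4, 7]
3 → replaces 4 → [2, 3, 7]
22 → extends → [2, 3, 7, 22]
Length 4; one witness is 3, 7, 10, 22.

3, 7, 10, 22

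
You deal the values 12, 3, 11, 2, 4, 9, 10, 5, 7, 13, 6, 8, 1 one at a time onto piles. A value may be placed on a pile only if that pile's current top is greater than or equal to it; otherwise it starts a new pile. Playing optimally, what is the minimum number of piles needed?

The minimum number of non-increasing subsequences covering a sequence equals the length of its longest strictly increasing subsequence.
LIS length is 5 (e.g. 3, 4, 9, 10, 13), so 5 piles are needed.

5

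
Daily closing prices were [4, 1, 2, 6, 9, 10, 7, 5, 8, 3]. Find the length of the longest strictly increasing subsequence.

5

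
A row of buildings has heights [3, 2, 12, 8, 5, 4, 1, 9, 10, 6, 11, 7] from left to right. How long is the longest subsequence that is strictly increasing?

Track the smallest tail for each achievable length (strict):
3 → extends → [3]
2 → replaces 3 → [2]
12 → extends → [2, 12]
8 → replaces 12 → [2, 8]
5 → replaces 8 → [2, 5]
4 → replaces 5 → [2, 4]
1 → replaces 2 → [1, 4]
9 → extends → [1, 4, 9]
10 → extends → [1, 4, 9, 10]
6 → replaces 9 → [1, 4, 6, 10]
11 → extends → [1, 4, 6, 10, 11]
7 → replaces 10 → [1, 4, 6, 7, 11]
Five tails, so the longest strictly increasing subsequence has length 5 (e.g. 3, 8, 9, 10, 11).

5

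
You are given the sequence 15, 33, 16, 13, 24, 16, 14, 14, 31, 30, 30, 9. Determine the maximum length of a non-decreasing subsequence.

Track the smallest tail for each achievable length (allowing ties):
15 → extends → [15]
33 → extends → [15, 33]
16 → replaces 33 → [15, 16]
13 → replaces 15 → [13, 16]
24 → extends → [13, 16, 24]
16 → replaces 24 → [13, 16, 16]
14 → replaces 16 → [13, 14, 16]
14 → replaces 16 → [13, 14, 14]
31 → extends → [13, 14, 14, 31]
30 → replaces 31 → [13, 14, 14, 30]
30 → extends → [13, 14, 14, 30, 30]
9 → replaces 13 → [9, 14, 14, 30, 30]
Five tails, so the longest non-decreasing subsequence has length 5 (e.g. 15, 16, 24, 30, 30).

5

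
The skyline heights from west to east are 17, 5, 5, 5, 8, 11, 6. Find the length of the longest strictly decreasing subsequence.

3

Let dp[i] be the longest strictly decreasing subsequence ending at i:
i:      1  2  3  4  5  6  7
a[i]:  17  5  5  5  8 11  6
dp:     1  2  2  2  2  2  3
Maximum is 3.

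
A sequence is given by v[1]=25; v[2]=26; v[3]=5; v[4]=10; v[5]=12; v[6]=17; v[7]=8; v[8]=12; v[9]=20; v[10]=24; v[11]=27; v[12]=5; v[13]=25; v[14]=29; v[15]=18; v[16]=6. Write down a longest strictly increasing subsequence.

Patience tails give the LIS length; then backtrack through the dp parents:
25 → extends → [25]
26 → extends → [25, 26]
5 → replaces 25 → [5, 26]
10 → replaces 26 → [5, 10]
12 → extends → [5, 10, 12]
17 → extends → [5, 10, 12, 17]
8 → replaces 10 → [5, 8, 12, 17]
12 → already a tail → [5, 8, 12, 17]
20 → extends → [5, 8, 12, 17, 20]
24 → extends → [5, 8, 12, 17, 20, 24]
27 → extends → [5, 8, 12, 17, 20, 24, 27]
5 → already a tail → [5, 8, 12, 17, 20, 24, 27]
25 → replaces 27 → [5, 8, 12, 17, 20, 24, 25]
29 → extends → [5, 8, 12, 17, 20, 24, 25, 29]
18 → replaces 20 → [5, 8, 12, 17, 18, 24, 25, 29]
6 → replaces 8 → [5, 6, 12, 17, 18, 24, 25, 29]
Length 8; one witness is 5, 10, 12, 17, 20, 24, 27, 29.

5, 10, 12, 17, 20, 24, 27, 29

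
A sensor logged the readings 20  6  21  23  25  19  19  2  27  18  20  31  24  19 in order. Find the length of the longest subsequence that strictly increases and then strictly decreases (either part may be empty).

inc[i] = longest strictly increasing subsequence ending at i; dec[i] = longest strictly decreasing subsequence starting at i:
i:      1  2  3  4  5  6  7  8  9 10 11 12 13 14
a[i]:  20  6 21 23 25 19 19  2 27 18 20 31 24 19
inc:    1  1  2  3  4  2  2  1  5  2  3  6  4  3
dec:    3  2  3  3  3  2  2  1  3  1  2  3  2  1
Best peak at i=12 (value 31): inc=6, dec=3, length 6+3−1 = 8.

8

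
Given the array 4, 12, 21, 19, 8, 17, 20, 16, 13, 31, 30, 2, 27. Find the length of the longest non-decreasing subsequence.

5

Let dp[i] be the length of the longest such subsequence ending at index i:
i:      1  2  3  4  5  6  7  8  9 10 11 12 13
a[i]:   4 12 21 19  8 17 20 16 13 31 30  2 27
dp:     1  2  3  3  2  3  4  3  3  5  5  1  5
Maximum dp value is 5.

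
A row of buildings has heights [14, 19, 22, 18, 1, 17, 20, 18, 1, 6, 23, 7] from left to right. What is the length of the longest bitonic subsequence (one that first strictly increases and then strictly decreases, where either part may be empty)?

6

inc[i] = longest strictly increasing subsequence ending at i; dec[i] = longest strictly decreasing subsequence starting at i:
i:      1  2  3  4  5  6  7  8  9 10 11 12
a[i]:  14 19 22 18  1 17 20 18  1  6 23  7
inc:    1  2  3  2  1  2  3  3  1  2  4  3
dec:    2  4  4  3  1  2  3  2  1  1  2  1
Best peak at i=3 (value 22): inc=3, dec=4, length 3+4−1 = 6.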